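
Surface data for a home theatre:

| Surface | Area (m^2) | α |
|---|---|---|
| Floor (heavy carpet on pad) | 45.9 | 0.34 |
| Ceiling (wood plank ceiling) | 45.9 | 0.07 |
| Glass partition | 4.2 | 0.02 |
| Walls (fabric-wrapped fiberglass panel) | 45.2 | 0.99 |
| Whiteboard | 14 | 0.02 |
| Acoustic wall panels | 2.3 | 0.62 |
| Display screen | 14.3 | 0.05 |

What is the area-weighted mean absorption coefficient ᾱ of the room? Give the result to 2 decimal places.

Total surface area S = 171.8 m^2.
Σ(Sᵢαᵢ) = 45.9*0.34 + 45.9*0.07 + 4.2*0.02 + 45.2*0.99 + 14*0.02 + 2.3*0.62 + 14.3*0.05 = 66.072.
ᾱ = 66.072 / 171.8 = 0.38.

0.38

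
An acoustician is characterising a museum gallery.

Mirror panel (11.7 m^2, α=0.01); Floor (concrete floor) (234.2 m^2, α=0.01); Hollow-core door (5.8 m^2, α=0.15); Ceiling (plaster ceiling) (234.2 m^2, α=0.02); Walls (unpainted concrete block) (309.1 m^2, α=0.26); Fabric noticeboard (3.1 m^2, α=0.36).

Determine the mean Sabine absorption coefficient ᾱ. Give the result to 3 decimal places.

0.112

S = Σ Sᵢ = 11.7 + 234.2 + 5.8 + 234.2 + 309.1 + 3.1 = 798.1 m^2.
Σ(Sᵢαᵢ) = 11.7×0.01 + 234.2×0.01 + 5.8×0.15 + 234.2×0.02 + 309.1×0.26 + 3.1×0.36 = 89.495.
ᾱ = A/S = 0.112.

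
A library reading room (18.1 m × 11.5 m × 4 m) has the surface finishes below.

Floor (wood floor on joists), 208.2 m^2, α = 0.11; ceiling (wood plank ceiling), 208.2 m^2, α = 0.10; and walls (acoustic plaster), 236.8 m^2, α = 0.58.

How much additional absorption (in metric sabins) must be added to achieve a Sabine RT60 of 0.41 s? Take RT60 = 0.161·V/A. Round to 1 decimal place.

145.9 sabins

Total absorption A₁ = 208.2×0.11 + 208.2×0.10 + 236.8×0.58
  = 22.902 + 20.820 + 137.344 = 181.066 m^2 sabins.
For T = 0.41 s, need A₂ = 0.161·V/T = 0.161·832.6/0.41 = 326.948 sabins.
Additional absorption ΔA = 326.948 − 181.066 = 145.9 sabins.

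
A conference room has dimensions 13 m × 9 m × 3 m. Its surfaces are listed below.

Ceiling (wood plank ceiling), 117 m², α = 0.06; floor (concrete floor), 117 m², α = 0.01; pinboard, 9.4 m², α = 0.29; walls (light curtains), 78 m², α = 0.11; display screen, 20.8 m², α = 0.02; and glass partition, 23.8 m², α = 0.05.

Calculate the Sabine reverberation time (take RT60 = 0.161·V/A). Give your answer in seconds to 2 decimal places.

Equivalent absorption area: A = 117×0.06 + 117×0.01 + 9.4×0.29 + 78×0.11 + 20.8×0.02 + 23.8×0.05 = 21.102 m².
Volume V = 13 × 9 × 3 = 351 m³.
T = 0.161 V/A = 0.161·351/21.102 = 2.68 s.

2.68 sec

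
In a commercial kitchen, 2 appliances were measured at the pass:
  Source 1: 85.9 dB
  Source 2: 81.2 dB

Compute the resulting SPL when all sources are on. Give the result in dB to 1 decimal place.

87.2 dB

Converting to relative power and adding: 10^(85.9/10) + 10^(81.2/10) = 5.209e+08.
L_total = 10·log₁₀(5.209e+08) = 87.2 dB.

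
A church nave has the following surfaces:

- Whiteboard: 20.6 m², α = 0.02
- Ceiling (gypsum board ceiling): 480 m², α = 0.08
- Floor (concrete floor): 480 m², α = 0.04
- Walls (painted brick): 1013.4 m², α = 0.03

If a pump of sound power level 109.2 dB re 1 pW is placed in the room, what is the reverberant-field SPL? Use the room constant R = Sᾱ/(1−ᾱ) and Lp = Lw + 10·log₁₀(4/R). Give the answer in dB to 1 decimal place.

Σ(Sᵢαᵢ) = 20.6×0.02 + 480×0.08 + 480×0.04 + 1013.4×0.03 = 88.414; total area S = 1994.0 m².
ᾱ = 0.0443, so room constant R = A/(1−ᾱ) = 92.512 m².
Lp = 109.2 + 10·log₁₀(4/92.512) = 109.2 + (-13.64) = 95.6 dB.

95.6 dB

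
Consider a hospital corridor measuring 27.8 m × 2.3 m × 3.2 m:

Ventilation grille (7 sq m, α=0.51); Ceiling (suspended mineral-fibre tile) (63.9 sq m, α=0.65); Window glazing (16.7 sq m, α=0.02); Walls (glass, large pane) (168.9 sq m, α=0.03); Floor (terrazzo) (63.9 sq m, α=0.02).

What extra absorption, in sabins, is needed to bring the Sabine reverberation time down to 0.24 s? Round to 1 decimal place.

Total absorption A₁ = 7×0.51 + 63.9×0.65 + 16.7×0.02 + 168.9×0.03 + 63.9×0.02
  = 3.570 + 41.535 + 0.334 + 5.067 + 1.278 = 51.784 sq m sabins.
Target A₂ = 0.161·204.608/0.24 = 137.258 sabins (V = 204.608 m³).
ΔA = A₂ − A₁ = 137.258 − 51.784 = 85.5 sabins.

85.5 sabins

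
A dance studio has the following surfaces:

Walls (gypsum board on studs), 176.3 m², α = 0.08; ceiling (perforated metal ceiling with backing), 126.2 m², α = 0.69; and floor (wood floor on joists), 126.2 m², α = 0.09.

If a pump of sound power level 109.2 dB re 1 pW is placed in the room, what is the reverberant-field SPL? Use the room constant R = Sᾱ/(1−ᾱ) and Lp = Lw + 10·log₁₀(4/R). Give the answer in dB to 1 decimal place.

Σ(Sᵢαᵢ) = 176.3·0.08 + 126.2·0.69 + 126.2·0.09 = 112.540; total area S = 428.7 m².
ᾱ = 0.2625, so room constant R = A/(1−ᾱ) = 152.597 m².
Lp = Lw + 10 log₁₀(4/R) = 109.2 -15.81 = 93.4 dB.

93.4 dB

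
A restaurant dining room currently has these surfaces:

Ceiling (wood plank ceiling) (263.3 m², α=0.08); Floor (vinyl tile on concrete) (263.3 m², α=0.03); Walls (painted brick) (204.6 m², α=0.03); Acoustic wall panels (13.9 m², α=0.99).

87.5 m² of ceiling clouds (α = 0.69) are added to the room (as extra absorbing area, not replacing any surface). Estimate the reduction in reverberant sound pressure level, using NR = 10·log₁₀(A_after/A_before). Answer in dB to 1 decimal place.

Total absorption A_before = 263.3×0.08 + 263.3×0.03 + 204.6×0.03 + 13.9×0.99
  = 21.064 + 7.899 + 6.138 + 13.761 = 48.862 m² sabins.
Added absorption = 87.5 × 0.69 = 60.375 sabins.
A_after = 48.862 + 60.375 = 109.237 sabins.
NR = 10·log₁₀(109.237/48.862) = 3.5 dB.

3.5 dB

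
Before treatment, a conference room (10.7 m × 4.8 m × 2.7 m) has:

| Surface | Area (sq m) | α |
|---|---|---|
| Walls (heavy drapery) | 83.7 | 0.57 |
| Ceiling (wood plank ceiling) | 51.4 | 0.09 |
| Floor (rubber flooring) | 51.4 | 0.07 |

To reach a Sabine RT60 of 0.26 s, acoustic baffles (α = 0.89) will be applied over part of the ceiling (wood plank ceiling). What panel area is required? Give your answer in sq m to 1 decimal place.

Equivalent absorption area: A₁ = 83.7·0.57 + 51.4·0.09 + 51.4·0.07 = 55.933 sq m.
V = 138.672 m³. Target absorption A₂ = 0.161 × 138.672 / 0.26 = 85.870 sabins.
Absorption to add: 85.870 − 55.933 = 29.937 sabins.
Each sq m of panel replacing the ceiling (wood plank ceiling) adds (0.89 − 0.09) = 0.80 sabins.
Area = ΔA/Δα = 29.937/0.80 = 37.4 sq m.

37.4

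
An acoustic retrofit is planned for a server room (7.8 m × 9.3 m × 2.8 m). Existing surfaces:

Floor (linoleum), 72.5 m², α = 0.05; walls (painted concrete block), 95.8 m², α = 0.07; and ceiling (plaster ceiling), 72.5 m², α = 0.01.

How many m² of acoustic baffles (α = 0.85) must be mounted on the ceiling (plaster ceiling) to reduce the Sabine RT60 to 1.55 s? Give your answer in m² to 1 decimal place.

Summing Sᵢαᵢ: 3.625 + 6.706 + 0.725 → A₁ = 11.056 sabins.
V = 203.112 m³. Target absorption A₂ = 0.161 × 203.112 / 1.55 = 21.097 sabins.
Absorption to add: 21.097 − 11.056 = 10.041 sabins.
Net gain per m²: Δα = 0.85 − 0.01 = 0.84.
Panel area = 10.041 / 0.84 = 12.0 m².

12.0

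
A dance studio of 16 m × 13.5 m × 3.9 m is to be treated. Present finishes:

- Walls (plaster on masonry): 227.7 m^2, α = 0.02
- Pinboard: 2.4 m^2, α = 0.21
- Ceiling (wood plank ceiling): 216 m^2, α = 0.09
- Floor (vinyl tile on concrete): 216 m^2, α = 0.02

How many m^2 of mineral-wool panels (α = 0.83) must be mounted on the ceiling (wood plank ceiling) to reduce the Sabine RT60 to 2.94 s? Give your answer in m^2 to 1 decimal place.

23.4

Total absorption A₁ = 227.7·0.02 + 2.4·0.21 + 216·0.09 + 216·0.02
  = 4.554 + 0.504 + 19.440 + 4.320 = 28.818 m^2 sabins.
V = 842.4 m³. Target absorption A₂ = 0.161 × 842.4 / 2.94 = 46.131 sabins.
Absorption to add: 46.131 − 28.818 = 17.313 sabins.
Net gain per m^2: Δα = 0.83 − 0.09 = 0.74.
Area = ΔA/Δα = 17.313/0.74 = 23.4 m^2.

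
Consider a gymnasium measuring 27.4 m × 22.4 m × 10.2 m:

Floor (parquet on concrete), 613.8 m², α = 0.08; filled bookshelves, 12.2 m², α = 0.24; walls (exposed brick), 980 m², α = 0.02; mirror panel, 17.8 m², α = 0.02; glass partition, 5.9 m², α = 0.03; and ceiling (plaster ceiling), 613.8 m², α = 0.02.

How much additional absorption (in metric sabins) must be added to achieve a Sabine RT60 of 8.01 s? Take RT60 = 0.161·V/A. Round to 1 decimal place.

41.4 sabins

Total absorption A₁ = 613.8·0.08 + 12.2·0.24 + 980·0.02 + 17.8·0.02 + 5.9·0.03 + 613.8·0.02
  = 49.104 + 2.928 + 19.600 + 0.356 + 0.177 + 12.276 = 84.441 m² sabins.
Target A₂ = 0.161·6260.352/8.01 = 125.832 sabins (V = 6260.352 m³).
Shortfall: 125.832 − 84.441 = 41.4 sabins.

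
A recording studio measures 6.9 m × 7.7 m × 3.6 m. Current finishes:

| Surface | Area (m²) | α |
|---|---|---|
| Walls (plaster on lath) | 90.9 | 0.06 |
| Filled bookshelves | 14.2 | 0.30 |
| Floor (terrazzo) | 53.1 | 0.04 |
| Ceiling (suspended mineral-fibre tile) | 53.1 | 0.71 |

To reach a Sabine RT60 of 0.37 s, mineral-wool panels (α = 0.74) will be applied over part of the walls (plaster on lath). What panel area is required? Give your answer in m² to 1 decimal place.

49.5

Summing Sᵢαᵢ: 5.454 + 4.260 + 2.124 + 37.701 → A₁ = 49.539 sabins.
V = 191.268 m³. Target absorption A₂ = 0.161 × 191.268 / 0.37 = 83.227 sabins.
Absorption to add: 83.227 − 49.539 = 33.688 sabins.
Net gain per m²: Δα = 0.74 − 0.06 = 0.68.
Panel area = 33.688 / 0.68 = 49.5 m².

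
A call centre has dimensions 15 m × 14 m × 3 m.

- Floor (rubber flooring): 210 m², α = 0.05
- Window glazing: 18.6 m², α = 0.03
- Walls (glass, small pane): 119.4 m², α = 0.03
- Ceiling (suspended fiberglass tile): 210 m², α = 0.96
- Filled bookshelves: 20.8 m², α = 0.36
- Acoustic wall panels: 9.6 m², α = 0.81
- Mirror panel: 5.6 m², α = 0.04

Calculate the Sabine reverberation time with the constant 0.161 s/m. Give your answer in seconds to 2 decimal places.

0.44 s

Total absorption A = 210×0.05 + 18.6×0.03 + 119.4×0.03 + 210×0.96 + 20.8×0.36 + 9.6×0.81 + 5.6×0.04
  = 10.500 + 0.558 + 3.582 + 201.600 + 7.488 + 7.776 + 0.224 = 231.728 m² sabins.
Room volume: 630 m³.
Sabine: RT60 = 0.161 × 630 / 231.728 = 0.44 s.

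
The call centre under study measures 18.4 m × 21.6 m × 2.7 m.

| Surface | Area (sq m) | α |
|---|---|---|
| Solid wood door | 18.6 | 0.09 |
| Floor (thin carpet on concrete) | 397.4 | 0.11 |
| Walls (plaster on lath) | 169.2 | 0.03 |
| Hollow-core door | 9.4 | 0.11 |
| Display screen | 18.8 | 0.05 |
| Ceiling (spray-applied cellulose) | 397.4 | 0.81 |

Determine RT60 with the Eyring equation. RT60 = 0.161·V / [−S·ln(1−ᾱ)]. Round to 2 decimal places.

S = Σ Sᵢ = 1010.8 sq m.
Σ(Sᵢαᵢ) = 18.6·0.09 + 397.4·0.11 + 169.2·0.03 + 9.4·0.11 + 18.8·0.05 + 397.4·0.81 = 374.332.
Mean coefficient ᾱ = A/S = 0.3703.
Eyring denominator: −S ln(1−ᾱ) = 467.507.
V = 18.4 × 21.6 × 2.7 = 1073.088 m³.
RT60 = 0.161 × 1073.088 / 467.507 = 0.37 s.

0.37 s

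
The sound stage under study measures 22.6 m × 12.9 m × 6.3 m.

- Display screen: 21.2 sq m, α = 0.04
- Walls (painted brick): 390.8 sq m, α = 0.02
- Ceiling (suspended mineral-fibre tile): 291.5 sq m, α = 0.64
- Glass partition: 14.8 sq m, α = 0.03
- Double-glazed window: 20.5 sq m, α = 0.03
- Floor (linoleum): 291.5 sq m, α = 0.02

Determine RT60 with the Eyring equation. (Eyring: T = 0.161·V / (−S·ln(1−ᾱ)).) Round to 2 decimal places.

S = Σ Sᵢ = 1030.3 sq m.
Absorption A = 21.2×0.04 + 390.8×0.02 + 291.5×0.64 + 14.8×0.03 + 20.5×0.03 + 291.5×0.02 = 202.113 sabins.
Mean coefficient ᾱ = A/S = 0.1962.
−S·ln(1−ᾱ) = −1030.3 × ln(1 − 0.1962) = 225.022.
V = 22.6 × 12.9 × 6.3 = 1836.702 m³.
RT60 = 0.161 × 1836.702 / 225.022 = 1.31 s.

1.31 s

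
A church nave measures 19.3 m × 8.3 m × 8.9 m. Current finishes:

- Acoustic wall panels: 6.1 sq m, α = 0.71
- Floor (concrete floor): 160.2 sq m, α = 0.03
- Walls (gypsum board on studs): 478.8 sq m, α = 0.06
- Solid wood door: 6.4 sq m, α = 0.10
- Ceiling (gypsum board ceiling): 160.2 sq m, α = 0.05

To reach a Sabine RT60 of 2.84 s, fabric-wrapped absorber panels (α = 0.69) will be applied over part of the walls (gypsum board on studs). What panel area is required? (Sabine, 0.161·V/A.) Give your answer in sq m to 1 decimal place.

Total absorption A₁ = 6.1×0.71 + 160.2×0.03 + 478.8×0.06 + 6.4×0.10 + 160.2×0.05
  = 4.331 + 4.806 + 28.728 + 0.640 + 8.010 = 46.515 sq m sabins.
Required A₂ = 0.161·1425.691/2.84 = 80.823 sabins.
Absorption to add: 80.823 − 46.515 = 34.308 sabins.
Each sq m of panel replacing the walls (gypsum board on studs) adds (0.69 − 0.06) = 0.63 sabins.
Area = ΔA/Δα = 34.308/0.63 = 54.5 sq m.

54.5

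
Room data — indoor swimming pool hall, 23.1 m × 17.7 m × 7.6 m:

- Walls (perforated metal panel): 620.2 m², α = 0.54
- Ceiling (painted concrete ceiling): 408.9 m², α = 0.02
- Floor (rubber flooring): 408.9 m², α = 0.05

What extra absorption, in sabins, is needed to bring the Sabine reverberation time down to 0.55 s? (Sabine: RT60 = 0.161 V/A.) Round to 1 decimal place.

Summing Sᵢαᵢ: 334.908 + 8.178 + 20.445 → A₁ = 363.531 sabins.
For T = 0.55 s, need A₂ = 0.161·V/T = 0.161·3107.412/0.55 = 909.624 sabins.
Shortfall: 909.624 − 363.531 = 546.1 sabins.

546.1 sabins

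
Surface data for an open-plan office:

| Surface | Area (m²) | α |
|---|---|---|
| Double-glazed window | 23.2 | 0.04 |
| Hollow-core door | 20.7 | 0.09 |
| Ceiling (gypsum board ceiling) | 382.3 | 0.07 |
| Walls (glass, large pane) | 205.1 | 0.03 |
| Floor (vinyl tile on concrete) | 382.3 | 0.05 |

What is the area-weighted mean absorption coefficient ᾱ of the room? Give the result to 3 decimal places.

Total surface area S = 1013.6 m².
A = 23.2×0.04 + 20.7×0.09 + 382.3×0.07 + 205.1×0.03 + 382.3×0.05 = 54.820 sabins.
ᾱ = 54.820 / 1013.6 = 0.054.

0.054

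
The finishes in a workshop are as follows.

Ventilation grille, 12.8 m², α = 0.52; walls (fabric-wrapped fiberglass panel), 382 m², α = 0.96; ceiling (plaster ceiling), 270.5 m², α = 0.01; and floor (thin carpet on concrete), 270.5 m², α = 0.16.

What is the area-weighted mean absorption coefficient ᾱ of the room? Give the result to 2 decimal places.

0.45

Total surface area S = 935.8 m².
A = 12.8*0.52 + 382*0.96 + 270.5*0.01 + 270.5*0.16 = 419.361 sabins.
ᾱ = 419.361 / 935.8 = 0.45.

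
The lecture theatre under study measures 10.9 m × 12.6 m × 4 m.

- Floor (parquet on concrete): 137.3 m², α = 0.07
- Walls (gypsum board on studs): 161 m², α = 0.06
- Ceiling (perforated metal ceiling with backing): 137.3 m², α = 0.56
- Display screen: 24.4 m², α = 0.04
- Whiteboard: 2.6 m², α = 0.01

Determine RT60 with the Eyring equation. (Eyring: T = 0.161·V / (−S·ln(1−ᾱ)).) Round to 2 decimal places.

0.81 s

Total surface area S = 137.3 + 161 + 137.3 + 24.4 + 2.6 = 462.6 m².
Σ(Sᵢαᵢ) = 137.3·0.07 + 161·0.06 + 137.3·0.56 + 24.4·0.04 + 2.6·0.01 = 97.161.
Mean coefficient ᾱ = A/S = 0.2100.
−S·ln(1−ᾱ) = −462.6 × ln(1 − 0.2100) = 109.045.
V = 10.9 × 12.6 × 4 = 549.36 m³.
T = 0.161·V/[−S·ln(1−ᾱ)] = 0.161·549.36/109.045 = 0.81 s.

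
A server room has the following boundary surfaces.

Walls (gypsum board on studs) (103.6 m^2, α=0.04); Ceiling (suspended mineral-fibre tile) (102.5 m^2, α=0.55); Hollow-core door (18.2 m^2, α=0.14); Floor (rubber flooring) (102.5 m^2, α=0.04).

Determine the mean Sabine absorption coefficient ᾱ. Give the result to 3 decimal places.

S = Σ Sᵢ = 103.6 + 102.5 + 18.2 + 102.5 = 326.8 m^2.
A = 103.6×0.04 + 102.5×0.55 + 18.2×0.14 + 102.5×0.04 = 67.167 sabins.
ᾱ = A/S = 0.206.

0.206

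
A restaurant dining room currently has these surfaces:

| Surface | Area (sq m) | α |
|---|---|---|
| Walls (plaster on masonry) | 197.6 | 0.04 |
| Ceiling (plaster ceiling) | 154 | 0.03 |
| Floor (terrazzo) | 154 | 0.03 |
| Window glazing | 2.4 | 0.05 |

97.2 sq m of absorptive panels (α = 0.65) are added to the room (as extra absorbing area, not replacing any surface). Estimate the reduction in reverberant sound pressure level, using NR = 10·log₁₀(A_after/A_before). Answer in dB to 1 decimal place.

6.7 dB

Equivalent absorption area: A_before = 197.6*0.04 + 154*0.03 + 154*0.03 + 2.4*0.05 = 17.264 sq m.
Added absorption = 97.2 × 0.65 = 63.180 sabins.
New total A_after = 80.444 sabins.
Reduction = 10 log₁₀(A_after/A_before) = 10 log₁₀(4.6596) = 6.7 dB.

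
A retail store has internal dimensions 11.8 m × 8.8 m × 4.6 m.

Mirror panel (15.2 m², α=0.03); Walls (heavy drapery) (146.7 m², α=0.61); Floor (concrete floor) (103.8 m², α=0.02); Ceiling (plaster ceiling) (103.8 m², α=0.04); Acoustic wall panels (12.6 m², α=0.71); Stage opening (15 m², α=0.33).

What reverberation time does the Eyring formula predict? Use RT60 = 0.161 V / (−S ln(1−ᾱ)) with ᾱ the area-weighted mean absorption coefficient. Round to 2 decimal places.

0.60 s

Total surface area S = 15.2 + 146.7 + 103.8 + 103.8 + 12.6 + 15 = 397.1 m².
Absorption A = 15.2·0.03 + 146.7·0.61 + 103.8·0.02 + 103.8·0.04 + 12.6·0.71 + 15·0.33 = 110.067 sabins.
Mean coefficient ᾱ = A/S = 0.2772.
Eyring denominator: −S ln(1−ᾱ) = 128.908.
V = 11.8 × 8.8 × 4.6 = 477.664 m³.
RT60 = 0.161 × 477.664 / 128.908 = 0.60 s.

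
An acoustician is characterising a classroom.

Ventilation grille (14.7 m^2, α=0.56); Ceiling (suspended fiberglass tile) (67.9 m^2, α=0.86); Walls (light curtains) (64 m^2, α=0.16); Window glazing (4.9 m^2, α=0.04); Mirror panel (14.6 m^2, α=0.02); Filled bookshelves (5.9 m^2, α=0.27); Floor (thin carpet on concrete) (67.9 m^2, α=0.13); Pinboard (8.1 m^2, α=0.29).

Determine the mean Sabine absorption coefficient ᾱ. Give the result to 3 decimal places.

S = Σ Sᵢ = 14.7 + 67.9 + 64 + 4.9 + 14.6 + 5.9 + 67.9 + 8.1 = 248.0 m^2.
Σ(Sᵢαᵢ) = 14.7×0.56 + 67.9×0.86 + 64×0.16 + 4.9×0.04 + 14.6×0.02 + 5.9×0.27 + 67.9×0.13 + 8.1×0.29 = 90.123.
ᾱ = 90.123 / 248.0 = 0.363.

0.363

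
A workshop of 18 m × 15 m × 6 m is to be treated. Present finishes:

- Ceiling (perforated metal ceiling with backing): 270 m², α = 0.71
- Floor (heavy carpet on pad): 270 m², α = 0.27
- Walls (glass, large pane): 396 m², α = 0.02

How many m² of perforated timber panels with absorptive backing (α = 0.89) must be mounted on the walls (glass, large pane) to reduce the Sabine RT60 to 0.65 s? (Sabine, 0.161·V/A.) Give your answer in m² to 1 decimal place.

148.0

A₁ = Σ Sᵢαᵢ = 270·0.71 + 270·0.27 + 396·0.02 = 272.520 sabins.
Required A₂ = 0.161·1620/0.65 = 401.262 sabins.
Absorption to add: 401.262 − 272.520 = 128.742 sabins.
Net gain per m²: Δα = 0.89 − 0.02 = 0.87.
Area = ΔA/Δα = 128.742/0.87 = 148.0 m².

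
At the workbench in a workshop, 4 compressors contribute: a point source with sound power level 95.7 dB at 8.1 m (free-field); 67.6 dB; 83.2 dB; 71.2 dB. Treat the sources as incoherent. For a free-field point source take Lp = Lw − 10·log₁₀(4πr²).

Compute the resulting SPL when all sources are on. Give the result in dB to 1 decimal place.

83.7 dB

Source at 8.1 m: Lp = 95.7 − 10·log₁₀(4π·8.1²) = 95.7 − 10·log₁₀(824.480) = 66.5 dB.
Sum in the linear (power) domain: Σ 10^(Lᵢ/10) = 10^(66.5/10) + 10^(67.6/10) + 10^(83.2/10) + 10^(71.2/10) = 2.323e+08.
L_total = 10·log₁₀(2.323e+08) = 83.7 dB.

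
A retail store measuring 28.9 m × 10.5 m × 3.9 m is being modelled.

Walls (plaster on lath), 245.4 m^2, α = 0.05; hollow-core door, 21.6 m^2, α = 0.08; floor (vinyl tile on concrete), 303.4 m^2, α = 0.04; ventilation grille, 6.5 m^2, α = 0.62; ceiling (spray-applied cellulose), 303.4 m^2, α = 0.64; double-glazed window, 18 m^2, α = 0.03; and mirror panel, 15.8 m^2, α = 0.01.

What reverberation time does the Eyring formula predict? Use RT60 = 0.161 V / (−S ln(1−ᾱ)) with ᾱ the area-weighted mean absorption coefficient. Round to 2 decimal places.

0.74 s

S = Σ Sᵢ = 914.1 m^2.
Absorption A = 245.4×0.05 + 21.6×0.08 + 303.4×0.04 + 6.5×0.62 + 303.4×0.64 + 18×0.03 + 15.8×0.01 = 225.038 sabins.
Mean coefficient ᾱ = A/S = 0.2462.
Eyring denominator: −S ln(1−ᾱ) = 258.350.
V = 28.9 × 10.5 × 3.9 = 1183.455 m³.
RT60 = 0.161 × 1183.455 / 258.350 = 0.74 s.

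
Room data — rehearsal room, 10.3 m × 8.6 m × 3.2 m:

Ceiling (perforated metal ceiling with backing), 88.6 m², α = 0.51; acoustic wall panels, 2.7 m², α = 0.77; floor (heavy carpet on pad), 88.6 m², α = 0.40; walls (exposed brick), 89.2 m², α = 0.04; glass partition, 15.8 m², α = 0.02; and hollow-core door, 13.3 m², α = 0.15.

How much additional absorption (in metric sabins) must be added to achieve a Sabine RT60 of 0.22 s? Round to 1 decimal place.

118.9 sabins

Summing Sᵢαᵢ: 45.186 + 2.079 + 35.440 + 3.568 + 0.316 + 1.995 → A₁ = 88.584 sabins.
V = 283.456 m³. Required absorption A₂ = 0.161 × 283.456 / 0.22 = 207.438 sabins.
Shortfall: 207.438 − 88.584 = 118.9 sabins.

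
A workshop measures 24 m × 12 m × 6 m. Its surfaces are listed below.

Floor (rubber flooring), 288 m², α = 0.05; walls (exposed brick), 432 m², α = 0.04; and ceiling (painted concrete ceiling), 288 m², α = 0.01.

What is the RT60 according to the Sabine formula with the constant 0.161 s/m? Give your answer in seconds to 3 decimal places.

8.050 s

Equivalent absorption area: A = 288×0.05 + 432×0.04 + 288×0.01 = 34.560 m².
Volume V = 24 × 12 × 6 = 1728 m³.
RT60 = 0.161 · V / A = 0.161 × 1728 / 34.560 = 8.050 s.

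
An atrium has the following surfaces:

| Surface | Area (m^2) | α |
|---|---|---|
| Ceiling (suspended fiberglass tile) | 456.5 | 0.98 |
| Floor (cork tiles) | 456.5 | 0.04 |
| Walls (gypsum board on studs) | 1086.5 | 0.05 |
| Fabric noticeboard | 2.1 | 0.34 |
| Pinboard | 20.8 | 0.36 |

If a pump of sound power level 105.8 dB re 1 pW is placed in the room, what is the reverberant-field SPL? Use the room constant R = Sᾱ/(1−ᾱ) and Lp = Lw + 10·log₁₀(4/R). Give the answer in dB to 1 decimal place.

83.3 dB

Σ(Sᵢαᵢ) = 456.5·0.98 + 456.5·0.04 + 1086.5·0.05 + 2.1·0.34 + 20.8·0.36 = 528.157; total area S = 2022.4 m^2.
ᾱ = 528.157/2022.4 = 0.2612; R = Sᾱ/(1−ᾱ) = 528.157/(1−0.2612) = 714.885 m^2.
Lp = 105.8 + 10·log₁₀(4/714.885) = 105.8 + (-22.52) = 83.3 dB.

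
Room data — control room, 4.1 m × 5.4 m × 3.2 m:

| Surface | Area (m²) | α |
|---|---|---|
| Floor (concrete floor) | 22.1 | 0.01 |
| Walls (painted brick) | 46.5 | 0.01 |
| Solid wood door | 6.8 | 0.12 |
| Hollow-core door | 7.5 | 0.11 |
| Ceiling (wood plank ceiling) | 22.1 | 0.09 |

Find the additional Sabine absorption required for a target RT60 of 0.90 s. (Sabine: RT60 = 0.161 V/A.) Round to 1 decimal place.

A₁ = Σ Sᵢαᵢ = 22.1·0.01 + 46.5·0.01 + 6.8·0.12 + 7.5·0.11 + 22.1·0.09 = 4.316 sabins.
For T = 0.90 s, need A₂ = 0.161·V/T = 0.161·70.848/0.90 = 12.674 sabins.
Shortfall: 12.674 − 4.316 = 8.4 sabins.

8.4 sabins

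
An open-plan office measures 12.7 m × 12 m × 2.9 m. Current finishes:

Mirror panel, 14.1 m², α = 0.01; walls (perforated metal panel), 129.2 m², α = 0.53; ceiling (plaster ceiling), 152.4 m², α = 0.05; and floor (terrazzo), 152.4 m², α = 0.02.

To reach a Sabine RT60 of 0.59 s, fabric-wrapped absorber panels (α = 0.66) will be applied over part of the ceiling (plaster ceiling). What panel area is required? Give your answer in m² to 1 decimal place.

67.7

Equivalent absorption area: A₁ = 14.1×0.01 + 129.2×0.53 + 152.4×0.05 + 152.4×0.02 = 79.285 m².
Required A₂ = 0.161·441.96/0.59 = 120.603 sabins.
Absorption to add: 120.603 − 79.285 = 41.318 sabins.
Net gain per m²: Δα = 0.66 − 0.05 = 0.61.
Area = ΔA/Δα = 41.318/0.61 = 67.7 m².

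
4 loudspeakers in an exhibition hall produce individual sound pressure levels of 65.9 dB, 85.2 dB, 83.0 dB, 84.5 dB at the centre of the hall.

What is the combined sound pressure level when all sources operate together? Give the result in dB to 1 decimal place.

89.1 dB

Σ 10^(Lᵢ/10) = 8.164e+08.
Back to dB: 10·log₁₀ Σ = 89.1 dB.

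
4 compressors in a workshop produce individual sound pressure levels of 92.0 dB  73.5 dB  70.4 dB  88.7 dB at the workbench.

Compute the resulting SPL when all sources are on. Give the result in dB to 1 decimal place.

Σ 10^(Lᵢ/10) = 2.36e+09.
Combined level = 10 log₁₀(2.36e+09) = 93.7 dB.

93.7 dB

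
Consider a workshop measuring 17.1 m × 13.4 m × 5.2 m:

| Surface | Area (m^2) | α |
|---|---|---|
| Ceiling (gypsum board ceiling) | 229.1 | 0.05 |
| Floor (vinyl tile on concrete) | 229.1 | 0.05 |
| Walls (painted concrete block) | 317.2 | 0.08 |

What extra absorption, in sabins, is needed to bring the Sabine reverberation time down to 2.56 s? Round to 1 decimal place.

26.6 sabins

A₁ = Σ Sᵢαᵢ = 229.1*0.05 + 229.1*0.05 + 317.2*0.08 = 48.286 sabins.
V = 1191.528 m³. Required absorption A₂ = 0.161 × 1191.528 / 2.56 = 74.936 sabins.
Additional absorption ΔA = 74.936 − 48.286 = 26.6 sabins.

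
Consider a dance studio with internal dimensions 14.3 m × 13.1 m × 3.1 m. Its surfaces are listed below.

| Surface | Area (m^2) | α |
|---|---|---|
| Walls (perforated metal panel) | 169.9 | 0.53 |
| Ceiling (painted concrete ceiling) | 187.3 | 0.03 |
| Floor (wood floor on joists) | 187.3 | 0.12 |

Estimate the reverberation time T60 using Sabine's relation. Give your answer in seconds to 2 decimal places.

Summing Sᵢαᵢ: 90.047 + 5.619 + 22.476 → A = 118.142 sabins.
Room volume: 580.723 m³.
T = 0.161 V/A = 0.161·580.723/118.142 = 0.79 s.

0.79 sec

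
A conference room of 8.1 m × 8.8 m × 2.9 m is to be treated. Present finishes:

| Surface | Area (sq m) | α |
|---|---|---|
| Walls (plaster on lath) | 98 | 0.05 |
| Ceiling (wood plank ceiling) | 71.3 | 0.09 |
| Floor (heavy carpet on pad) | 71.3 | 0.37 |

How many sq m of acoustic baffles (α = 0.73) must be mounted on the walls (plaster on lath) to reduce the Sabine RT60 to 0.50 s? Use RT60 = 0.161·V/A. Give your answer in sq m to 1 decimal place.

42.4

Summing Sᵢαᵢ: 4.900 + 6.417 + 26.381 → A₁ = 37.698 sabins.
V = 206.712 m³. Target absorption A₂ = 0.161 × 206.712 / 0.50 = 66.561 sabins.
ΔA needed = 66.561 − 37.698 = 28.863 sabins.
Net gain per sq m: Δα = 0.73 − 0.05 = 0.68.
Panel area = 28.863 / 0.68 = 42.4 sq m.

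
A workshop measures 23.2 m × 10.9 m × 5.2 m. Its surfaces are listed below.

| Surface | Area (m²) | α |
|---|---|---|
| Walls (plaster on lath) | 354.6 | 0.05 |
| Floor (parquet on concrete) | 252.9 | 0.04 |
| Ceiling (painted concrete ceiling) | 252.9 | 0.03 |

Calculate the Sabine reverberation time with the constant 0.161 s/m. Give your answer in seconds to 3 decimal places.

5.975 sec

Summing Sᵢαᵢ: 17.730 + 10.116 + 7.587 → A = 35.433 sabins.
Volume V = 23.2 × 10.9 × 5.2 = 1314.976 m³.
RT60 = 0.161 · V / A = 0.161 × 1314.976 / 35.433 = 5.975 s.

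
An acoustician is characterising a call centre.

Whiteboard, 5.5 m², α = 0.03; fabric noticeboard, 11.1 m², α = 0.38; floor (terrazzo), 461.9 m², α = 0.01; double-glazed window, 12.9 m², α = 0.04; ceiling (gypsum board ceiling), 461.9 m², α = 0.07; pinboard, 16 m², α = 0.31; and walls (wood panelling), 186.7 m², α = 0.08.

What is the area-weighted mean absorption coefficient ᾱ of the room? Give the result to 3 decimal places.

S = Σ Sᵢ = 5.5 + 11.1 + 461.9 + 12.9 + 461.9 + 16 + 186.7 = 1156.0 m².
Weighted sum Σ Sα = 61.747.
ᾱ = 61.747 / 1156.0 = 0.053.

0.053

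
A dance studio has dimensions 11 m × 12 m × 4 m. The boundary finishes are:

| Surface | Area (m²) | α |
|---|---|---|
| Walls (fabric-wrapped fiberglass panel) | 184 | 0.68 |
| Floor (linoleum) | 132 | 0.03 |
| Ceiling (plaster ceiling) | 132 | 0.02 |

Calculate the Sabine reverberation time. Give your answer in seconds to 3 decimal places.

0.645 s

Equivalent absorption area: A = 184·0.68 + 132·0.03 + 132·0.02 = 131.720 m².
Volume V = 11 × 12 × 4 = 528 m³.
T = 0.161 V/A = 0.161·528/131.720 = 0.645 s.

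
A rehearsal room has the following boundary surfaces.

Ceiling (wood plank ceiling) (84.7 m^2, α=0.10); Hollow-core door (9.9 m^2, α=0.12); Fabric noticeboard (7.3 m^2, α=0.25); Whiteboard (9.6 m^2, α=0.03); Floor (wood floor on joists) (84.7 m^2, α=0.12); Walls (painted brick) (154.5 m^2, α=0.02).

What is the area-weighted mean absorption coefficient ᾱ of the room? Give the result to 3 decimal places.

S = Σ Sᵢ = 84.7 + 9.9 + 7.3 + 9.6 + 84.7 + 154.5 = 350.7 m^2.
Σ(Sᵢαᵢ) = 84.7·0.10 + 9.9·0.12 + 7.3·0.25 + 9.6·0.03 + 84.7·0.12 + 154.5·0.02 = 25.025.
ᾱ = A/S = 0.071.

0.071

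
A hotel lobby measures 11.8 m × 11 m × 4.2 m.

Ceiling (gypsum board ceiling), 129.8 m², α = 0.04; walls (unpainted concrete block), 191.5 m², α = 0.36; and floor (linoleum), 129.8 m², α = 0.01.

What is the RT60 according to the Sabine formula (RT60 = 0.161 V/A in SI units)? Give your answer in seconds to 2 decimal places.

Total absorption A = 129.8*0.04 + 191.5*0.36 + 129.8*0.01
  = 5.192 + 68.940 + 1.298 = 75.430 m² sabins.
Volume V = 11.8 × 11 × 4.2 = 545.16 m³.
Sabine: RT60 = 0.161 × 545.16 / 75.430 = 1.16 s.

1.16 seconds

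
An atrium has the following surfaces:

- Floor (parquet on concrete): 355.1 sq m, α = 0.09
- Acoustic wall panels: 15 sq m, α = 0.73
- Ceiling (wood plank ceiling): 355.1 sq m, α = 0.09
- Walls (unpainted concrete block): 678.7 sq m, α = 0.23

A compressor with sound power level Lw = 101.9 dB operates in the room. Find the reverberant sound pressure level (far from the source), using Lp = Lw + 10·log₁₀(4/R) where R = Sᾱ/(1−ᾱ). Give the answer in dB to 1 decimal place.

83.5 dB

A = 230.969 sabins; S = 1403.9 sq m.
ᾱ = 230.969/1403.9 = 0.1645; R = Sᾱ/(1−ᾱ) = 230.969/(1−0.1645) = 276.444 sq m.
Lp = 101.9 + 10·log₁₀(4/276.444) = 101.9 + (-18.40) = 83.5 dB.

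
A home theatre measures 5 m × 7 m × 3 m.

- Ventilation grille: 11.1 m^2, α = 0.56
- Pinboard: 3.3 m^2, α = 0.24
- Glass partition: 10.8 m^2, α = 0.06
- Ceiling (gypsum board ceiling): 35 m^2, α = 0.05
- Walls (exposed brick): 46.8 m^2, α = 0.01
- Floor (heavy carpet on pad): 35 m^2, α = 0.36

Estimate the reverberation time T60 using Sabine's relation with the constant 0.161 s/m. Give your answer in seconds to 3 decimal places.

Summing Sᵢαᵢ: 6.216 + 0.792 + 0.648 + 1.750 + 0.468 + 12.600 → A = 22.474 sabins.
Volume V = 5 × 7 × 3 = 105 m³.
Sabine: RT60 = 0.161 × 105 / 22.474 = 0.752 s.

0.752 sec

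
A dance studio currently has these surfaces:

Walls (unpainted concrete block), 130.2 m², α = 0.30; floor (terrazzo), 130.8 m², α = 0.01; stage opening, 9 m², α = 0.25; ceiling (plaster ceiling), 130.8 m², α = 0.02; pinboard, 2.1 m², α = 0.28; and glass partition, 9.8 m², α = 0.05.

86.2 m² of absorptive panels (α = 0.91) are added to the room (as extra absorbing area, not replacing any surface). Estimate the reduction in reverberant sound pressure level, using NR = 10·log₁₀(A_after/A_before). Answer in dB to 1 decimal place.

Equivalent absorption area: A_before = 130.2×0.30 + 130.8×0.01 + 9×0.25 + 130.8×0.02 + 2.1×0.28 + 9.8×0.05 = 46.312 m².
Treatment contributes 86.2·0.91 = 78.442 sabins.
A_after = 46.312 + 78.442 = 124.754 sabins.
Reduction = 10 log₁₀(A_after/A_before) = 10 log₁₀(2.6938) = 4.3 dB.

4.3 dB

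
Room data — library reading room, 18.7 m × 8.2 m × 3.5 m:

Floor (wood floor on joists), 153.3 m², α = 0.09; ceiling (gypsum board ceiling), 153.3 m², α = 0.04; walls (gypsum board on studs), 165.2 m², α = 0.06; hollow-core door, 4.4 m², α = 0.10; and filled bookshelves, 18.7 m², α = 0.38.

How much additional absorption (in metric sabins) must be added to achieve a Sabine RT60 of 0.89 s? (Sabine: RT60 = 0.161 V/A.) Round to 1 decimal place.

A₁ = Σ Sᵢαᵢ = 153.3·0.09 + 153.3·0.04 + 165.2·0.06 + 4.4·0.10 + 18.7·0.38 = 37.387 sabins.
For T = 0.89 s, need A₂ = 0.161·V/T = 0.161·536.69/0.89 = 97.087 sabins.
Shortfall: 97.087 − 37.387 = 59.7 sabins.

59.7 sabins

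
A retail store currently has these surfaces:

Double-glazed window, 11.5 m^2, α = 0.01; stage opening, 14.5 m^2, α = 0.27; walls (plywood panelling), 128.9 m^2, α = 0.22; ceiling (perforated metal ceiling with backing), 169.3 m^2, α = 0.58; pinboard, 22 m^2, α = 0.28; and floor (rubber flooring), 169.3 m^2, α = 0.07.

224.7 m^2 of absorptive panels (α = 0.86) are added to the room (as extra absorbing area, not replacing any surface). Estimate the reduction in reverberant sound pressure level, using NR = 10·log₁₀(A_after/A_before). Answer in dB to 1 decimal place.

3.6 dB

Total absorption A_before = 11.5×0.01 + 14.5×0.27 + 128.9×0.22 + 169.3×0.58 + 22×0.28 + 169.3×0.07
  = 0.115 + 3.915 + 28.358 + 98.194 + 6.160 + 11.851 = 148.593 m^2 sabins.
Added absorption = 224.7 × 0.86 = 193.242 sabins.
A_after = 148.593 + 193.242 = 341.835 sabins.
Reduction = 10 log₁₀(A_after/A_before) = 10 log₁₀(2.3005) = 3.6 dB.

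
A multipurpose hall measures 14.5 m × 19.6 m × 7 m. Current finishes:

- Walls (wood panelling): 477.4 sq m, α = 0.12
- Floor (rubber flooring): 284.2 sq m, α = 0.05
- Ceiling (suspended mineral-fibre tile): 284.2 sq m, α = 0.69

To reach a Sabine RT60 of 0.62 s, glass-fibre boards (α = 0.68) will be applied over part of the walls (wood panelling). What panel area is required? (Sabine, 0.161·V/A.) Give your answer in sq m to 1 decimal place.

A₁ = Σ Sᵢαᵢ = 477.4×0.12 + 284.2×0.05 + 284.2×0.69 = 267.596 sabins.
Required A₂ = 0.161·1989.4/0.62 = 516.602 sabins.
ΔA needed = 516.602 − 267.596 = 249.006 sabins.
Each sq m of panel replacing the walls (wood panelling) adds (0.68 − 0.12) = 0.56 sabins.
Area = ΔA/Δα = 249.006/0.56 = 444.7 sq m.

444.7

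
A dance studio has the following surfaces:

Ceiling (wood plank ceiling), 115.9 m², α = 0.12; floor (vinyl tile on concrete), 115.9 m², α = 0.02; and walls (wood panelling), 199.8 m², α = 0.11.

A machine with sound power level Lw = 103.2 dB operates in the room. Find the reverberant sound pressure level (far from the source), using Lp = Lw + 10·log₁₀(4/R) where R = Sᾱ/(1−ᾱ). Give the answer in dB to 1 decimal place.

93.0 dB

Σ(Sᵢαᵢ) = 115.9·0.12 + 115.9·0.02 + 199.8·0.11 = 38.204; total area S = 431.6 m².
ᾱ = 38.204/431.6 = 0.0885; R = Sᾱ/(1−ᾱ) = 38.204/(1−0.0885) = 41.913 m².
Lp = 103.2 + 10·log₁₀(4/41.913) = 103.2 + (-10.20) = 93.0 dB.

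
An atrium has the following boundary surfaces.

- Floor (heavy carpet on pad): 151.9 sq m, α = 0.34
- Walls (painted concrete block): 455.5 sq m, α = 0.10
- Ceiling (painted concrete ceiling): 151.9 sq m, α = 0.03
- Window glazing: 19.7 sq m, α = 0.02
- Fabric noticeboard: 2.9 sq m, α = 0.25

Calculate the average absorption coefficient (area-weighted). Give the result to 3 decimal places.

0.132

S = Σ Sᵢ = 151.9 + 455.5 + 151.9 + 19.7 + 2.9 = 781.9 sq m.
Σ(Sᵢαᵢ) = 151.9*0.34 + 455.5*0.10 + 151.9*0.03 + 19.7*0.02 + 2.9*0.25 = 102.872.
ᾱ = 102.872 / 781.9 = 0.132.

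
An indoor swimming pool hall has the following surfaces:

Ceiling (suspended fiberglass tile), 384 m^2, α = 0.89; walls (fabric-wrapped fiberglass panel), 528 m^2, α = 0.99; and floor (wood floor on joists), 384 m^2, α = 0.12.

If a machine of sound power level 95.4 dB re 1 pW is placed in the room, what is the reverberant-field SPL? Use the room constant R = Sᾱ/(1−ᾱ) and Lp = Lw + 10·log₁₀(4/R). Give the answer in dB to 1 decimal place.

Σ(Sᵢαᵢ) = 384×0.89 + 528×0.99 + 384×0.12 = 910.560; total area S = 1296.0 m^2.
ᾱ = 0.7026, so room constant R = A/(1−ᾱ) = 3061.735 m^2.
Lp = Lw + 10 log₁₀(4/R) = 95.4 -28.84 = 66.6 dB.

66.6 dB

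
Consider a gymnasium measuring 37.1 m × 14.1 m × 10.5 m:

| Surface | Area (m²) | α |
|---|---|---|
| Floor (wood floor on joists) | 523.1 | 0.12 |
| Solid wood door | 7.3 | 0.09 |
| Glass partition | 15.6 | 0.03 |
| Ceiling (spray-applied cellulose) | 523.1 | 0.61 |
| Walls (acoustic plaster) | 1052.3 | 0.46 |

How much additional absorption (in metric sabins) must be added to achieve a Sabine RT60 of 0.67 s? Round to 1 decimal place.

452.8 sabins

Total absorption A₁ = 523.1*0.12 + 7.3*0.09 + 15.6*0.03 + 523.1*0.61 + 1052.3*0.46
  = 62.772 + 0.657 + 0.468 + 319.091 + 484.058 = 867.046 m² sabins.
For T = 0.67 s, need A₂ = 0.161·V/T = 0.161·5492.655/0.67 = 1319.877 sabins.
Additional absorption ΔA = 1319.877 − 867.046 = 452.8 sabins.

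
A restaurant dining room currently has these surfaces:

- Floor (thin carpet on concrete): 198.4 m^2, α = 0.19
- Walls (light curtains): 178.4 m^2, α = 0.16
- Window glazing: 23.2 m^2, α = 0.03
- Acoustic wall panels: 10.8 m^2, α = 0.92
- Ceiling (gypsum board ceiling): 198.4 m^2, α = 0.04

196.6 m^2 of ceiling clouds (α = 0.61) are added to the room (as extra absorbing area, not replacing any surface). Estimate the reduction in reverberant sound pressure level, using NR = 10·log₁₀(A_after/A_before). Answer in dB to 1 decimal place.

3.8 dB

Equivalent absorption area: A_before = 198.4*0.19 + 178.4*0.16 + 23.2*0.03 + 10.8*0.92 + 198.4*0.04 = 84.808 m^2.
Treatment contributes 196.6·0.61 = 119.926 sabins.
A_after = 84.808 + 119.926 = 204.734 sabins.
NR = 10·log₁₀(204.734/84.808) = 3.8 dB.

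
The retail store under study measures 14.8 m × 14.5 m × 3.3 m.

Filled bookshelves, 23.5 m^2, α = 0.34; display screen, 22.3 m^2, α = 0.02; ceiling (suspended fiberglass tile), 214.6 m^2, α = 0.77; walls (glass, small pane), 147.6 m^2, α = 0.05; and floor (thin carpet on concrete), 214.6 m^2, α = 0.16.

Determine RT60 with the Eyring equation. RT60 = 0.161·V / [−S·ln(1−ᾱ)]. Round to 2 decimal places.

Total surface area S = 23.5 + 22.3 + 214.6 + 147.6 + 214.6 = 622.6 m^2.
Absorption A = 23.5·0.34 + 22.3·0.02 + 214.6·0.77 + 147.6·0.05 + 214.6·0.16 = 215.394 sabins.
Mean coefficient ᾱ = A/S = 0.3460.
Eyring denominator: −S ln(1−ᾱ) = 264.386.
V = 14.8 × 14.5 × 3.3 = 708.18 m³.
T = 0.161·V/[−S·ln(1−ᾱ)] = 0.161·708.18/264.386 = 0.43 s.

0.43 sec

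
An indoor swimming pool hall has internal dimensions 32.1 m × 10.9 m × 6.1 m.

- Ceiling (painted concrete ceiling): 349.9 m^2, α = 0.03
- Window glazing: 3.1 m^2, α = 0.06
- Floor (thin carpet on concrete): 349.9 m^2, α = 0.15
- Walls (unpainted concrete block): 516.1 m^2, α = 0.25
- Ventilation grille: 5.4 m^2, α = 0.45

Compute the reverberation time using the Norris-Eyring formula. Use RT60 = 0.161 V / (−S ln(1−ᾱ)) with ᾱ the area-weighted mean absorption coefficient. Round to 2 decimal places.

1.62 seconds

S = Σ Sᵢ = 1224.4 m^2.
Σ(Sᵢαᵢ) = 349.9×0.03 + 3.1×0.06 + 349.9×0.15 + 516.1×0.25 + 5.4×0.45 = 194.623.
Mean coefficient ᾱ = A/S = 0.1590.
Eyring denominator: −S ln(1−ᾱ) = 212.022.
V = 32.1 × 10.9 × 6.1 = 2134.329 m³.
T = 0.161·V/[−S·ln(1−ᾱ)] = 0.161·2134.329/212.022 = 1.62 s.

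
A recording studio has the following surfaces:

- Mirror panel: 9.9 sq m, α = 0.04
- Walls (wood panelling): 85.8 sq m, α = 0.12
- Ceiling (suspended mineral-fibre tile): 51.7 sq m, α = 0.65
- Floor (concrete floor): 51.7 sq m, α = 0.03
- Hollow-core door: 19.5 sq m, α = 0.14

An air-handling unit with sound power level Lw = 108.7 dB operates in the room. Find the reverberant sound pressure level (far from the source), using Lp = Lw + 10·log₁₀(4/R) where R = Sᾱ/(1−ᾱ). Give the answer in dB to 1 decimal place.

Σ(Sᵢαᵢ) = 9.9·0.04 + 85.8·0.12 + 51.7·0.65 + 51.7·0.03 + 19.5·0.14 = 48.578; total area S = 218.6 sq m.
ᾱ = 48.578/218.6 = 0.2222; R = Sᾱ/(1−ᾱ) = 48.578/(1−0.2222) = 62.456 sq m.
Lp = 108.7 + 10·log₁₀(4/62.456) = 108.7 + (-11.94) = 96.8 dB.

96.8 dB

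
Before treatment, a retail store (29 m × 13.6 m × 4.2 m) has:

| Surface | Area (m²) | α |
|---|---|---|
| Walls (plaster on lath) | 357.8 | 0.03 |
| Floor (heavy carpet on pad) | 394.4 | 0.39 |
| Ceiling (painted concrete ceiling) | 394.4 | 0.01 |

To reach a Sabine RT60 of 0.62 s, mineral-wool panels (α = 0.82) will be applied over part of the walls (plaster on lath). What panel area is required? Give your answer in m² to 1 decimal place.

Total absorption A₁ = 357.8·0.03 + 394.4·0.39 + 394.4·0.01
  = 10.734 + 153.816 + 3.944 = 168.494 m² sabins.
V = 1656.48 m³. Target absorption A₂ = 0.161 × 1656.48 / 0.62 = 430.150 sabins.
Absorption to add: 430.150 − 168.494 = 261.656 sabins.
Each m² of panel replacing the walls (plaster on lath) adds (0.82 − 0.03) = 0.79 sabins.
Panel area = 261.656 / 0.79 = 331.2 m².

331.2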